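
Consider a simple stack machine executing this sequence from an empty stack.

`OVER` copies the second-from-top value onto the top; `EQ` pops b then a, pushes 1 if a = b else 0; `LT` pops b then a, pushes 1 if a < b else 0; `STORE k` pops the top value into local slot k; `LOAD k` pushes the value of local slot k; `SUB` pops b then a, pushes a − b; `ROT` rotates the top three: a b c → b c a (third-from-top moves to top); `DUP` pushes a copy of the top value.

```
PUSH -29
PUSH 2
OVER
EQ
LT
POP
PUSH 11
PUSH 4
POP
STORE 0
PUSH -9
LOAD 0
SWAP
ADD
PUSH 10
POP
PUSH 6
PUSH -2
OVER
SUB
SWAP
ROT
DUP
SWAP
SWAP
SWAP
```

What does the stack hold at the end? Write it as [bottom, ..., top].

[-8, 6, 2, 2]

PUSH -29 → [-29]
PUSH 2   → [-29, 2]
OVER     → [-29, 2, -29]
EQ       → [-29, 0]
LT       → [1]
POP      → []
PUSH 11  → [11]
PUSH 4   → [11, 4]
POP      → [11]
STORE 0  → []
PUSH -9  → [-9]
LOAD 0   → [-9, 11]
SWAP     → [11, -9]
ADD      → [2]
PUSH 10  → [2, 10]
POP      → [2]
PUSH 6   → [2, 6]
PUSH -2  → [2, 6, -2]
OVER     → [2, 6, -2, 6]
SUB      → [2, 6, -8]
SWAP     → [2, -8, 6]
ROT      → [-8, 6, 2]
DUP      → [-8, 6, 2, 2]
SWAP     → [-8, 6, 2, 2]
SWAP     → [-8, 6, 2, 2]
SWAP     → [-8, 6, 2, 2]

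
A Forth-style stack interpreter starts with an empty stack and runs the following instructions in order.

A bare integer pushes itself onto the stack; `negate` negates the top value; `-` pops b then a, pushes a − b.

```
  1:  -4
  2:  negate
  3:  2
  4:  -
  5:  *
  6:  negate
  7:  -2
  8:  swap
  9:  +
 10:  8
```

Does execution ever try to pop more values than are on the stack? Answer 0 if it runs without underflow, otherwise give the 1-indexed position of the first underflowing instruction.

-4      [-4]
negate  [4]
2       [4, 2]
-       [2]
*  — needs 2 operands, stack has 1 → underflow

5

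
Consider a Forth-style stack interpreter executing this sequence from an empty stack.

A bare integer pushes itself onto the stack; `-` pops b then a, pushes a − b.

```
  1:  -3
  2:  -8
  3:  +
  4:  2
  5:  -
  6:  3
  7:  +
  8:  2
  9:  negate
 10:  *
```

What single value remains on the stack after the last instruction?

20

-3     : -3
-8     : -3 -8
+      : -11
2      : -11 2
-      : -13
3      : -13 3
+      : -10
2      : -10 2
negate : -10 -2
*      : 20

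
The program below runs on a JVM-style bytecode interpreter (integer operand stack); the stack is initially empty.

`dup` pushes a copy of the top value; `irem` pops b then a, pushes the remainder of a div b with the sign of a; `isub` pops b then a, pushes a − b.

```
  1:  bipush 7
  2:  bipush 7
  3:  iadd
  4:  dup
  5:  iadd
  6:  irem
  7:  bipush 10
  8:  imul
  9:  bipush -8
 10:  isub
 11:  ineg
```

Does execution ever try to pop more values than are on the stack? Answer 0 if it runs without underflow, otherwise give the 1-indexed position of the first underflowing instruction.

6

bipush 7  7
bipush 7  7 7
iadd      14
dup       14 14
iadd      28
irem  — needs 2 operands, stack has 1 → underflow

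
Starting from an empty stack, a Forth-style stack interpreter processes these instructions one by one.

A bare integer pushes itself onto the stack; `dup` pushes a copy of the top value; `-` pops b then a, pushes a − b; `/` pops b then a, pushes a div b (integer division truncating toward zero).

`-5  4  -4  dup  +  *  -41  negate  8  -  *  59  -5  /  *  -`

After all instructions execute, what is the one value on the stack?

-5     : -5
4      : -5 4
-4     : -5 4 -4
dup    : -5 4 -4 -4
+      : -5 4 -8
*      : -5 -32
-41    : -5 -32 -41
negate : -5 -32 41
8      : -5 -32 41 8
-      : -5 -32 33
*      : -5 -1056
59     : -5 -1056 59
-5     : -5 -1056 59 -5
/      : -5 -1056 -11
*      : -5 11616
-      : -11621

-11621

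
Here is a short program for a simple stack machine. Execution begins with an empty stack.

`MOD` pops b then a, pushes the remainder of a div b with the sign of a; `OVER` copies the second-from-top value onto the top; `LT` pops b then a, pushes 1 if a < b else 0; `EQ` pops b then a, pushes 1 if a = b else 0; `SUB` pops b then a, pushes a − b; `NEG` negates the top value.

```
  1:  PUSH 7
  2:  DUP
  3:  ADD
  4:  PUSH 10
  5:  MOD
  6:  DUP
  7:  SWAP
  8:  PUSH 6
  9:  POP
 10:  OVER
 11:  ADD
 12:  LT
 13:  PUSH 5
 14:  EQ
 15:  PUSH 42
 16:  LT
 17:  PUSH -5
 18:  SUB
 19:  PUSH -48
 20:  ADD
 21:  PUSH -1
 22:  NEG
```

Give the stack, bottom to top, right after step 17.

PUSH 7  -> 7
DUP     -> 7 7
ADD     -> 14
PUSH 10 -> 14 10
MOD     -> 4
DUP     -> 4 4
SWAP    -> 4 4
PUSH 6  -> 4 4 6
POP     -> 4 4
OVER    -> 4 4 4
ADD     -> 4 8
LT      -> 1
PUSH 5  -> 1 5
EQ      -> 0
PUSH 42 -> 0 42
LT      -> 1
PUSH -5 -> 1 -5

[1, -5]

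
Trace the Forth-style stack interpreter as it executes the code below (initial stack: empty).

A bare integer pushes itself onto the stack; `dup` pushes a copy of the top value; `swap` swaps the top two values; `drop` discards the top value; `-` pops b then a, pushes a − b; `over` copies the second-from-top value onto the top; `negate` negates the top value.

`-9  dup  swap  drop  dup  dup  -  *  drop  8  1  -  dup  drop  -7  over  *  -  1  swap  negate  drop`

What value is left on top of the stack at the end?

-9      -9
dup     -9 -9
swap    -9 -9
drop    -9
dup     -9 -9
dup     -9 -9 -9
-       -9 0
*       0
drop    (empty)
8       8
1       8 1
-       7
dup     7 7
drop    7
-7      7 -7
over    7 -7 7
*       7 -49
-       56
1       56 1
swap    1 56
negate  1 -56
drop    1

1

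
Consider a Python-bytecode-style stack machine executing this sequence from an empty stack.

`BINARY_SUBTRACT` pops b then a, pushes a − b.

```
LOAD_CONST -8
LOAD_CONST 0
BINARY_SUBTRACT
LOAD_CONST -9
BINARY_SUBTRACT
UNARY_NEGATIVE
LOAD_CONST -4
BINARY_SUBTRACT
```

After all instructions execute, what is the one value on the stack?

LOAD_CONST -8   → -8
LOAD_CONST 0    → -8 0
BINARY_SUBTRACT → -8
LOAD_CONST -9   → -8 -9
BINARY_SUBTRACT → 1
UNARY_NEGATIVE  → -1
LOAD_CONST -4   → -1 -4
BINARY_SUBTRACT → 3

3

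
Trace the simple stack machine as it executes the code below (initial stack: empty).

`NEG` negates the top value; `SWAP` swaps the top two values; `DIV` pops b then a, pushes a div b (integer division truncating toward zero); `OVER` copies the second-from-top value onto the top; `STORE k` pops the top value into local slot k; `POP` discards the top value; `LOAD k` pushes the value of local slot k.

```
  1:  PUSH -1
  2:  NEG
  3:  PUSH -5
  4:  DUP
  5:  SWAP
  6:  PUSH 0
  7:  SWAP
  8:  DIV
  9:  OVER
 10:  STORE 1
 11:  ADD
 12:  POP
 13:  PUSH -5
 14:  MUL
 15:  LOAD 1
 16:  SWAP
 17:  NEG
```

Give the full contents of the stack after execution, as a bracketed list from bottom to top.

[-5, 5]

PUSH -1 : [-1]
NEG     : [1]
PUSH -5 : [1, -5]
DUP     : [1, -5, -5]
SWAP    : [1, -5, -5]
PUSH 0  : [1, -5, -5, 0]
SWAP    : [1, -5, 0, -5]
DIV     : [1, -5, 0]
OVER    : [1, -5, 0, -5]
STORE 1 : [1, -5, 0]
ADD     : [1, -5]
POP     : [1]
PUSH -5 : [1, -5]
MUL     : [-5]
LOAD 1  : [-5, -5]
SWAP    : [-5, -5]
NEG     : [-5, 5]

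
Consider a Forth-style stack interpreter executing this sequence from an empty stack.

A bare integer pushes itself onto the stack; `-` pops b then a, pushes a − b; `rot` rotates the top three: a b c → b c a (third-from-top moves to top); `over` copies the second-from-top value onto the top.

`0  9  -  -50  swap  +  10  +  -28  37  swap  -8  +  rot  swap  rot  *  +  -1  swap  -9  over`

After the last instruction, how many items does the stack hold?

4

0    → 0
9    → 0 9
-    → -9
-50  → -9 -50
swap → -50 -9
+    → -59
10   → -59 10
+    → -49
-28  → -49 -28
37   → -49 -28 37
swap → -49 37 -28
-8   → -49 37 -28 -8
+    → -49 37 -36
rot  → 37 -36 -49
swap → 37 -49 -36
rot  → -49 -36 37
*    → -49 -1332
+    → -1381
-1   → -1381 -1
swap → -1 -1381
-9   → -1 -1381 -9
over → -1 -1381 -9 -1381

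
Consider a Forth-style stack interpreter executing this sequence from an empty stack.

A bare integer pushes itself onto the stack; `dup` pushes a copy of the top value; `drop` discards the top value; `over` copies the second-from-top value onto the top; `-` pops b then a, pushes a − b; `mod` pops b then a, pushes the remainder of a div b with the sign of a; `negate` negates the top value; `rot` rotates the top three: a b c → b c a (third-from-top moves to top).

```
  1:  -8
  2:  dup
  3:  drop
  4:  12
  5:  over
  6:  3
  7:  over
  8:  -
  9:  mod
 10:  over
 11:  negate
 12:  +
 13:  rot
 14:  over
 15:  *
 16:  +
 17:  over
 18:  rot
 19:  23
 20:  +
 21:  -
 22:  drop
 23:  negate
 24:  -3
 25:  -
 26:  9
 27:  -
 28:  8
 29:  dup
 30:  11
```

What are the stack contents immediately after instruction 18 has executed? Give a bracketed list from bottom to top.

[140, 12, 12]

-8     -> [-8]
dup    -> [-8, -8]
drop   -> [-8]
12     -> [-8, 12]
over   -> [-8, 12, -8]
3      -> [-8, 12, -8, 3]
over   -> [-8, 12, -8, 3, -8]
-      -> [-8, 12, -8, 11]
mod    -> [-8, 12, -8]
over   -> [-8, 12, -8, 12]
negate -> [-8, 12, -8, -12]
+      -> [-8, 12, -20]
rot    -> [12, -20, -8]
over   -> [12, -20, -8, -20]
*      -> [12, -20, 160]
+      -> [12, 140]
over   -> [12, 140, 12]
rot    -> [140, 12, 12]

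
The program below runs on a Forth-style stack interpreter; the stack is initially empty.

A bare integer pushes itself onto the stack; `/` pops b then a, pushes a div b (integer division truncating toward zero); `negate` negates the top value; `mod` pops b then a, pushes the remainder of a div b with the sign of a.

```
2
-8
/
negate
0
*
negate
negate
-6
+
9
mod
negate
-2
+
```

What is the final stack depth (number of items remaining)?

1

2      -> 2
-8     -> 2 -8
/      -> 0
negate -> 0
0      -> 0 0
*      -> 0
negate -> 0
negate -> 0
-6     -> 0 -6
+      -> -6
9      -> -6 9
mod    -> -6
negate -> 6
-2     -> 6 -2
+      -> 4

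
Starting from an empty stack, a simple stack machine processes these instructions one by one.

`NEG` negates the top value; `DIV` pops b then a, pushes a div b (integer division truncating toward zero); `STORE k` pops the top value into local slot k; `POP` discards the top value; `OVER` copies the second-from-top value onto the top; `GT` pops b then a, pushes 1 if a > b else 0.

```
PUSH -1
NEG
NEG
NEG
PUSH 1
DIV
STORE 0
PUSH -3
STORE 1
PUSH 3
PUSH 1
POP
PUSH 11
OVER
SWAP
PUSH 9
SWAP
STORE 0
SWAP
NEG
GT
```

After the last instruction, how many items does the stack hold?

PUSH -1  -1
NEG      1
NEG      -1
NEG      1
PUSH 1   1 1
DIV      1
STORE 0  (empty)
PUSH -3  -3
STORE 1  (empty)
PUSH 3   3
PUSH 1   3 1
POP      3
PUSH 11  3 11
OVER     3 11 3
SWAP     3 3 11
PUSH 9   3 3 11 9
SWAP     3 3 9 11
STORE 0  3 3 9
SWAP     3 9 3
NEG      3 9 -3
GT       3 1

2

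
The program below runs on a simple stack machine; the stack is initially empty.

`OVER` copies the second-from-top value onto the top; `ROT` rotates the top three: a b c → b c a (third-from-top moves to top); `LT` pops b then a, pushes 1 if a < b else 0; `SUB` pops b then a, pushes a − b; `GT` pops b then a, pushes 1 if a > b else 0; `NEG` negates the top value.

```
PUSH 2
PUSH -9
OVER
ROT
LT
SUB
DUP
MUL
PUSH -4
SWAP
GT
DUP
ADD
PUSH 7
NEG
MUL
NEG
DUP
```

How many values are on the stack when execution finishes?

PUSH 2  -> [2]
PUSH -9 -> [2, -9]
OVER    -> [2, -9, 2]
ROT     -> [-9, 2, 2]
LT      -> [-9, 0]
SUB     -> [-9]
DUP     -> [-9, -9]
MUL     -> [81]
PUSH -4 -> [81, -4]
SWAP    -> [-4, 81]
GT      -> [0]
DUP     -> [0, 0]
ADD     -> [0]
PUSH 7  -> [0, 7]
NEG     -> [0, -7]
MUL     -> [0]
NEG     -> [0]
DUP     -> [0, 0]

2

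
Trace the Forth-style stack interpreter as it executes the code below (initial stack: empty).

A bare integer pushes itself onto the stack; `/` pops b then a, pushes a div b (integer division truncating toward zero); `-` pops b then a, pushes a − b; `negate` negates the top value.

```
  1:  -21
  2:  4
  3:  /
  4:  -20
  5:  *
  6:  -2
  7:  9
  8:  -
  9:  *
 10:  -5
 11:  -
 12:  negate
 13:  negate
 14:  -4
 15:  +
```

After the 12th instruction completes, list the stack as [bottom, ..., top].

-21    → [-21]
4      → [-21, 4]
/      → [-5]
-20    → [-5, -20]
*      → [100]
-2     → [100, -2]
9      → [100, -2, 9]
-      → [100, -11]
*      → [-1100]
-5     → [-1100, -5]
-      → [-1095]
negate → [1095]

[1095]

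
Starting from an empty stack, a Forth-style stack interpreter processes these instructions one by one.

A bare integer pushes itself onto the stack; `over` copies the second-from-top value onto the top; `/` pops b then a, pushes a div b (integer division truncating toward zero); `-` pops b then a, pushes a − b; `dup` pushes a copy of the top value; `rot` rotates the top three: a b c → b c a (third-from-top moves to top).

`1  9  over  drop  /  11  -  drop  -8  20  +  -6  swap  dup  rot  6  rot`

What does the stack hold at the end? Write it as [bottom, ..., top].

[12, -6, 6, 12]

1    → 1
9    → 1 9
over → 1 9 1
drop → 1 9
/    → 0
11   → 0 11
-    → -11
drop → (empty)
-8   → -8
20   → -8 20
+    → 12
-6   → 12 -6
swap → -6 12
dup  → -6 12 12
rot  → 12 12 -6
6    → 12 12 -6 6
rot  → 12 -6 6 12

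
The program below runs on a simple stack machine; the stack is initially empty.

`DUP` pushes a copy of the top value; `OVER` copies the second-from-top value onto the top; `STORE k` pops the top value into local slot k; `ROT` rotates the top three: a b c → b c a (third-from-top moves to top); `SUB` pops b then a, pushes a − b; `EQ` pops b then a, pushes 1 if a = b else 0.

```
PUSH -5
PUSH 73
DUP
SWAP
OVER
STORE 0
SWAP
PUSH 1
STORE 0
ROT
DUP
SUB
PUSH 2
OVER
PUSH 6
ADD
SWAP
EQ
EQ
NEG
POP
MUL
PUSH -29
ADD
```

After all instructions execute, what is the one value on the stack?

5300

PUSH -5   [-5]
PUSH 73   [-5, 73]
DUP       [-5, 73, 73]
SWAP      [-5, 73, 73]
OVER      [-5, 73, 73, 73]
STORE 0   [-5, 73, 73]
SWAP      [-5, 73, 73]
PUSH 1    [-5, 73, 73, 1]
STORE 0   [-5, 73, 73]
ROT       [73, 73, -5]
DUP       [73, 73, -5, -5]
SUB       [73, 73, 0]
PUSH 2    [73, 73, 0, 2]
OVER      [73, 73, 0, 2, 0]
PUSH 6    [73, 73, 0, 2, 0, 6]
ADD       [73, 73, 0, 2, 6]
SWAP      [73, 73, 0, 6, 2]
EQ        [73, 73, 0, 0]
EQ        [73, 73, 1]
NEG       [73, 73, -1]
POP       [73, 73]
MUL       [5329]
PUSH -29  [5329, -29]
ADD       [5300]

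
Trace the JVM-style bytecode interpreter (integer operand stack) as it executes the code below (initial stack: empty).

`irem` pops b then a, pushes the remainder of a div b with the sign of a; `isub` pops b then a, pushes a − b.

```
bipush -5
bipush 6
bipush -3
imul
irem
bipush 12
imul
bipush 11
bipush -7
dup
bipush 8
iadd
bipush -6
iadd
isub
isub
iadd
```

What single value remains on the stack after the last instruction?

bipush -5 : -5
bipush 6  : -5 6
bipush -3 : -5 6 -3
imul      : -5 -18
irem      : -5
bipush 12 : -5 12
imul      : -60
bipush 11 : -60 11
bipush -7 : -60 11 -7
dup       : -60 11 -7 -7
bipush 8  : -60 11 -7 -7 8
iadd      : -60 11 -7 1
bipush -6 : -60 11 -7 1 -6
iadd      : -60 11 -7 -5
isub      : -60 11 -2
isub      : -60 13
iadd      : -47

-47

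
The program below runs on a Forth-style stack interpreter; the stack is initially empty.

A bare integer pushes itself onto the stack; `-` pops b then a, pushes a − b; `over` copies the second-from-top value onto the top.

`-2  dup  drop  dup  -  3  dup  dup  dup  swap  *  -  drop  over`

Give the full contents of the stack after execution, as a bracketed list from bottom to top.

[0, 3, 0]

-2   -> [-2]
dup  -> [-2, -2]
drop -> [-2]
dup  -> [-2, -2]
-    -> [0]
3    -> [0, 3]
dup  -> [0, 3, 3]
dup  -> [0, 3, 3, 3]
dup  -> [0, 3, 3, 3, 3]
swap -> [0, 3, 3, 3, 3]
*    -> [0, 3, 3, 9]
-    -> [0, 3, -6]
drop -> [0, 3]
over -> [0, 3, 0]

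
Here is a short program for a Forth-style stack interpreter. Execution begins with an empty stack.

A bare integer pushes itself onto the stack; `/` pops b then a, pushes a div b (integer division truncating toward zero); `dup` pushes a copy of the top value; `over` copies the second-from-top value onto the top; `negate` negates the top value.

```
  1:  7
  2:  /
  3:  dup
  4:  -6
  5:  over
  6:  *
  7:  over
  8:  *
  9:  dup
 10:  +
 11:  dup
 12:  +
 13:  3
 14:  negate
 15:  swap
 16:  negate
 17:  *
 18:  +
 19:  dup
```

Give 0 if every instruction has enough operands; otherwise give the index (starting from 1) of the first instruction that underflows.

2

7 : 7
/  — needs 2 operands, stack has 1 → underflow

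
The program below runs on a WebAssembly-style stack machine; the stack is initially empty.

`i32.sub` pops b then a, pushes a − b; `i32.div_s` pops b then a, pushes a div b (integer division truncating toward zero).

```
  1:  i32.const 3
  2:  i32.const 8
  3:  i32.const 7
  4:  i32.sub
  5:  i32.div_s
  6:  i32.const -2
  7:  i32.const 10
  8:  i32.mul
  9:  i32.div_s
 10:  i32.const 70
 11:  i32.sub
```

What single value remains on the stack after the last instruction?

i32.const 3  : 3
i32.const 8  : 3 8
i32.const 7  : 3 8 7
i32.sub      : 3 1
i32.div_s    : 3
i32.const -2 : 3 -2
i32.const 10 : 3 -2 10
i32.mul      : 3 -20
i32.div_s    : 0
i32.const 70 : 0 70
i32.sub      : -70

-70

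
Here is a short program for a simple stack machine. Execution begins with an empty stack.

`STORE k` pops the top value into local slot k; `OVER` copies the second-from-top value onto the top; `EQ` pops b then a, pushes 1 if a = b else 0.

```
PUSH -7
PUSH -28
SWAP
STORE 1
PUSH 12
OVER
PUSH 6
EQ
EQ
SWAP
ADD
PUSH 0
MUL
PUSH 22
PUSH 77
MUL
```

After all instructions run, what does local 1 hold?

-7

PUSH -7  -> [-7]
PUSH -28 -> [-7, -28]
SWAP     -> [-28, -7]
STORE 1  -> [-28]
PUSH 12  -> [-28, 12]
OVER     -> [-28, 12, -28]
PUSH 6   -> [-28, 12, -28, 6]
EQ       -> [-28, 12, 0]
EQ       -> [-28, 0]
SWAP     -> [0, -28]
ADD      -> [-28]
PUSH 0   -> [-28, 0]
MUL      -> [0]
PUSH 22  -> [0, 22]
PUSH 77  -> [0, 22, 77]
MUL      -> [0, 1694]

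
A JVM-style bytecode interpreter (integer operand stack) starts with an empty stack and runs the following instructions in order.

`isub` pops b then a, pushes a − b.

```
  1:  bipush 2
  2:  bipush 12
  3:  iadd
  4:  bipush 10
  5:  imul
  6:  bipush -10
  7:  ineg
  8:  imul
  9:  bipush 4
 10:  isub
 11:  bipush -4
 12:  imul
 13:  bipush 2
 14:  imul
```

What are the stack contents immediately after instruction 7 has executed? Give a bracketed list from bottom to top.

[140, 10]

bipush 2    2
bipush 12   2 12
iadd        14
bipush 10   14 10
imul        140
bipush -10  140 -10
ineg        140 10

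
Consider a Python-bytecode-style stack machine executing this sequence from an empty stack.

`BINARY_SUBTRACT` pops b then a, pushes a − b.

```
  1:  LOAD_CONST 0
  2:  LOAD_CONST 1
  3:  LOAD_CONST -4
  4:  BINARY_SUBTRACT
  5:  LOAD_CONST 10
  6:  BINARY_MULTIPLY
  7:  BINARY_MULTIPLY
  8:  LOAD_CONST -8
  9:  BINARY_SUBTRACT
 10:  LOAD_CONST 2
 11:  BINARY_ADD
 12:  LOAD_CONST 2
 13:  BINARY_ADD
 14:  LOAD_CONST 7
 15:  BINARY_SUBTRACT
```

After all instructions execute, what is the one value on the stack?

5

LOAD_CONST 0    → 0
LOAD_CONST 1    → 0 1
LOAD_CONST -4   → 0 1 -4
BINARY_SUBTRACT → 0 5
LOAD_CONST 10   → 0 5 10
BINARY_MULTIPLY → 0 50
BINARY_MULTIPLY → 0
LOAD_CONST -8   → 0 -8
BINARY_SUBTRACT → 8
LOAD_CONST 2    → 8 2
BINARY_ADD      → 10
LOAD_CONST 2    → 10 2
BINARY_ADD      → 12
LOAD_CONST 7    → 12 7
BINARY_SUBTRACT → 5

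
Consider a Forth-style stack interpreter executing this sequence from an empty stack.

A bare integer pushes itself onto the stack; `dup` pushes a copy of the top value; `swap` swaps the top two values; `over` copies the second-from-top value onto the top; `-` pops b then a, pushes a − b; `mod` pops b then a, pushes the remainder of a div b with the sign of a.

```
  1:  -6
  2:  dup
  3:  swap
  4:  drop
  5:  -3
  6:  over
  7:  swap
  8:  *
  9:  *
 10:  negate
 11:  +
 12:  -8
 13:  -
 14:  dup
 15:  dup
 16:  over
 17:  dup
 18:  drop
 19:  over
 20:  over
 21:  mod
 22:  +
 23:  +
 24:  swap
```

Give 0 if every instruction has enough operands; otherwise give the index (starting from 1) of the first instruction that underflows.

-6      -6
dup     -6 -6
swap    -6 -6
drop    -6
-3      -6 -3
over    -6 -3 -6
swap    -6 -6 -3
*       -6 18
*       -108
negate  108
+  — needs 2 operands, stack has 1 → underflow

11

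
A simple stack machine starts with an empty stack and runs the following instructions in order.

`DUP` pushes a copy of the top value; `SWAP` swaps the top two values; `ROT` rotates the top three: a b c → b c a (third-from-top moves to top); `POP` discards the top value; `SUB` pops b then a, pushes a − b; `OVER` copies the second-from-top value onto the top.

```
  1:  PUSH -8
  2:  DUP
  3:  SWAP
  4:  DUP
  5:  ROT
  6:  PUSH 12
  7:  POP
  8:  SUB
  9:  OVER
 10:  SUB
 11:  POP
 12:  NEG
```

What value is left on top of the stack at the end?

PUSH -8 → [-8]
DUP     → [-8, -8]
SWAP    → [-8, -8]
DUP     → [-8, -8, -8]
ROT     → [-8, -8, -8]
PUSH 12 → [-8, -8, -8, 12]
POP     → [-8, -8, -8]
SUB     → [-8, 0]
OVER    → [-8, 0, -8]
SUB     → [-8, 8]
POP     → [-8]
NEG     → [8]

8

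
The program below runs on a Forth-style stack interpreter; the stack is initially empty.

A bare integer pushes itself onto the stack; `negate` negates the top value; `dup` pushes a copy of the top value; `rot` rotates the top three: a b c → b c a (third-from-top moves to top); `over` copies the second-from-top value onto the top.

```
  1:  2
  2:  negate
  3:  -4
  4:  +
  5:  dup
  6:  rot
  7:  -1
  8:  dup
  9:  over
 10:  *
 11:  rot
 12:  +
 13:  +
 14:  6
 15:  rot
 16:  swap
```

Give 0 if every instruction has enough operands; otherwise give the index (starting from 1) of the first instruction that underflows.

2      → [2]
negate → [-2]
-4     → [-2, -4]
+      → [-6]
dup    → [-6, -6]
rot  — needs 3 operands, stack has 2 → underflow

6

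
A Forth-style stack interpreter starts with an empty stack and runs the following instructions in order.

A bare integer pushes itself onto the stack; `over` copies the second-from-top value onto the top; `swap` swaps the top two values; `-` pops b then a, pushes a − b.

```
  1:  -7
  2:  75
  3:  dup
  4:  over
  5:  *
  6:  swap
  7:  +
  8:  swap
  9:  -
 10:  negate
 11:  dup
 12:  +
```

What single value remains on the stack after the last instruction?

-7     → [-7]
75     → [-7, 75]
dup    → [-7, 75, 75]
over   → [-7, 75, 75, 75]
*      → [-7, 75, 5625]
swap   → [-7, 5625, 75]
+      → [-7, 5700]
swap   → [5700, -7]
-      → [5707]
negate → [-5707]
dup    → [-5707, -5707]
+      → [-11414]

-11414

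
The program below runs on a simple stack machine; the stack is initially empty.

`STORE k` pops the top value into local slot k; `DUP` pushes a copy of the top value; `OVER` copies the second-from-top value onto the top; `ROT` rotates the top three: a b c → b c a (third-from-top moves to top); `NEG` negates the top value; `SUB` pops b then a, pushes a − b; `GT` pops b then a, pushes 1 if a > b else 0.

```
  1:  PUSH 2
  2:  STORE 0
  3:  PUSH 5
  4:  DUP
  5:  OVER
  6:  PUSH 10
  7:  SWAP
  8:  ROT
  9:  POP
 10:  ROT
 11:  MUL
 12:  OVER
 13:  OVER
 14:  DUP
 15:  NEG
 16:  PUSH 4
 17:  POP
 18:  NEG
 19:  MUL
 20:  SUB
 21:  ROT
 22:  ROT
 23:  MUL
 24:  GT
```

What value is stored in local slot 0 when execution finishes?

PUSH 2  → [2]
STORE 0 → []
PUSH 5  → [5]
DUP     → [5, 5]
OVER    → [5, 5, 5]
PUSH 10 → [5, 5, 5, 10]
SWAP    → [5, 5, 10, 5]
ROT     → [5, 10, 5, 5]
POP     → [5, 10, 5]
ROT     → [10, 5, 5]
MUL     → [10, 25]
OVER    → [10, 25, 10]
OVER    → [10, 25, 10, 25]
DUP     → [10, 25, 10, 25, 25]
NEG     → [10, 25, 10, 25, -25]
PUSH 4  → [10, 25, 10, 25, -25, 4]
POP     → [10, 25, 10, 25, -25]
NEG     → [10, 25, 10, 25, 25]
MUL     → [10, 25, 10, 625]
SUB     → [10, 25, -615]
ROT     → [25, -615, 10]
ROT     → [-615, 10, 25]
MUL     → [-615, 250]
GT      → [0]

2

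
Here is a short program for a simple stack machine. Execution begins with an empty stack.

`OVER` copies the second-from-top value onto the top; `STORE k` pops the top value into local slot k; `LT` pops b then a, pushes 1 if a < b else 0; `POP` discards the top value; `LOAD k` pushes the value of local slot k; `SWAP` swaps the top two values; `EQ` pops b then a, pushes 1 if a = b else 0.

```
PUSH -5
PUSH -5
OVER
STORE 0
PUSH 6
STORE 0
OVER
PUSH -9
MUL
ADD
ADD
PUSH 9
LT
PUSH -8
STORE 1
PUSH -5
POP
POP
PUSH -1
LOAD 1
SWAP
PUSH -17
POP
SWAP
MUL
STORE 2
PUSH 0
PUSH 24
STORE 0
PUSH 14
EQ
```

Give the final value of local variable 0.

PUSH -5  : -5
PUSH -5  : -5 -5
OVER     : -5 -5 -5
STORE 0  : -5 -5
PUSH 6   : -5 -5 6
STORE 0  : -5 -5
OVER     : -5 -5 -5
PUSH -9  : -5 -5 -5 -9
MUL      : -5 -5 45
ADD      : -5 40
ADD      : 35
PUSH 9   : 35 9
LT       : 0
PUSH -8  : 0 -8
STORE 1  : 0
PUSH -5  : 0 -5
POP      : 0
POP      : (empty)
PUSH -1  : -1
LOAD 1   : -1 -8
SWAP     : -8 -1
PUSH -17 : -8 -1 -17
POP      : -8 -1
SWAP     : -1 -8
MUL      : 8
STORE 2  : (empty)
PUSH 0   : 0
PUSH 24  : 0 24
STORE 0  : 0
PUSH 14  : 0 14
EQ       : 0

24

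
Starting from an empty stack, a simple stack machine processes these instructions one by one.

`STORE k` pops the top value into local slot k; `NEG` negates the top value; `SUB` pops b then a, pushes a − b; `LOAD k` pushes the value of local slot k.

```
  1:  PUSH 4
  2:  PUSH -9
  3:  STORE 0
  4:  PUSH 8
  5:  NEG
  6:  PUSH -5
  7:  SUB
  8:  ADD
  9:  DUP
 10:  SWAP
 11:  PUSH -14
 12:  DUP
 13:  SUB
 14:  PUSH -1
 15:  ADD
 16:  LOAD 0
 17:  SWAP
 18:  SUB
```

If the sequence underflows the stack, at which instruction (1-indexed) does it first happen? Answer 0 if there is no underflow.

PUSH 4   -> 4
PUSH -9  -> 4 -9
STORE 0  -> 4
PUSH 8   -> 4 8
NEG      -> 4 -8
PUSH -5  -> 4 -8 -5
SUB      -> 4 -3
ADD      -> 1
DUP      -> 1 1
SWAP     -> 1 1
PUSH -14 -> 1 1 -14
DUP      -> 1 1 -14 -14
SUB      -> 1 1 0
PUSH -1  -> 1 1 0 -1
ADD      -> 1 1 -1
LOAD 0   -> 1 1 -1 -9
SWAP     -> 1 1 -9 -1
SUB      -> 1 1 -8

0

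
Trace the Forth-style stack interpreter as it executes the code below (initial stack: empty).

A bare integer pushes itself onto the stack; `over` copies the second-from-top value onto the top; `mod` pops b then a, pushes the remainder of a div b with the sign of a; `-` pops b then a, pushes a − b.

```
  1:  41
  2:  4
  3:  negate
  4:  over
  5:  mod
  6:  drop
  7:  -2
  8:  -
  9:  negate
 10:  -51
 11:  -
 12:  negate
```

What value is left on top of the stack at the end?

-8

41     : [41]
4      : [41, 4]
negate : [41, -4]
over   : [41, -4, 41]
mod    : [41, -4]
drop   : [41]
-2     : [41, -2]
-      : [43]
negate : [-43]
-51    : [-43, -51]
-      : [8]
negate : [-8]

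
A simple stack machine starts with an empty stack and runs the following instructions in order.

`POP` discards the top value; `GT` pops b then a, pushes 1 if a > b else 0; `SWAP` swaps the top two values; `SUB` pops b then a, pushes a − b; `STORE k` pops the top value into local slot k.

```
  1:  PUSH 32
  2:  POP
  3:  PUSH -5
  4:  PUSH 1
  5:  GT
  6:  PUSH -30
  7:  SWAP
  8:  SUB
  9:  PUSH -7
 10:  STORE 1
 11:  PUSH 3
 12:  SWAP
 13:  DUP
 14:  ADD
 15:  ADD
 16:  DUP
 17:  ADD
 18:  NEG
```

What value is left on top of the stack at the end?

114

PUSH 32  : [32]
POP      : []
PUSH -5  : [-5]
PUSH 1   : [-5, 1]
GT       : [0]
PUSH -30 : [0, -30]
SWAP     : [-30, 0]
SUB      : [-30]
PUSH -7  : [-30, -7]
STORE 1  : [-30]
PUSH 3   : [-30, 3]
SWAP     : [3, -30]
DUP      : [3, -30, -30]
ADD      : [3, -60]
ADD      : [-57]
DUP      : [-57, -57]
ADD      : [-114]
NEG      : [114]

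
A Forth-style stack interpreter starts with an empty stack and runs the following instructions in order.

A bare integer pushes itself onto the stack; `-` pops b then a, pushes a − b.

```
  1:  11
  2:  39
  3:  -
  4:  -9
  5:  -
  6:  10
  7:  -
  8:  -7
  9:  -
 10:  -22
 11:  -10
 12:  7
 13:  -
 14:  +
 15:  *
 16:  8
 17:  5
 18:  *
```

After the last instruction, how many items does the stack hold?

2

11  : 11
39  : 11 39
-   : -28
-9  : -28 -9
-   : -19
10  : -19 10
-   : -29
-7  : -29 -7
-   : -22
-22 : -22 -22
-10 : -22 -22 -10
7   : -22 -22 -10 7
-   : -22 -22 -17
+   : -22 -39
*   : 858
8   : 858 8
5   : 858 8 5
*   : 858 40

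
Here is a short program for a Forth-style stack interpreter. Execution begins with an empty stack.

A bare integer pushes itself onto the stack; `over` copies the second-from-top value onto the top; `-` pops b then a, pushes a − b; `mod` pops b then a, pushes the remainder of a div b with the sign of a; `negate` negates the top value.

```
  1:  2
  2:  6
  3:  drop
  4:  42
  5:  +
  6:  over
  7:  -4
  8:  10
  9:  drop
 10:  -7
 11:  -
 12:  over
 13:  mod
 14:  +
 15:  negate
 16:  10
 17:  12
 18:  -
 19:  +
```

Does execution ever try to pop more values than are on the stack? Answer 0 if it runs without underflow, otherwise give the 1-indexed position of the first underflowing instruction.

2    → [2]
6    → [2, 6]
drop → [2]
42   → [2, 42]
+    → [44]
over  — needs 2 operands, stack has 1 → underflow

6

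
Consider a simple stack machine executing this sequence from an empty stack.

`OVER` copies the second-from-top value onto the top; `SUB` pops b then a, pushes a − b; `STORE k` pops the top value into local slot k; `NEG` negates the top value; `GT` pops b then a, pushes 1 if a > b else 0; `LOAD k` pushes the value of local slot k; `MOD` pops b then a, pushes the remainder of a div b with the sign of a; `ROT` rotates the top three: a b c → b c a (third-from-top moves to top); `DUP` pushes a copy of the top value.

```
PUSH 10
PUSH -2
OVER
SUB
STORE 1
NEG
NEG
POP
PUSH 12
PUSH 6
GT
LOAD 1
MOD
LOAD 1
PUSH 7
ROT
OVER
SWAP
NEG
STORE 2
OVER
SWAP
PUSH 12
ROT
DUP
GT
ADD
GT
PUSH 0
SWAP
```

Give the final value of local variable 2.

-1

PUSH 10 -> 10
PUSH -2 -> 10 -2
OVER    -> 10 -2 10
SUB     -> 10 -12
STORE 1 -> 10
NEG     -> -10
NEG     -> 10
POP     -> (empty)
PUSH 12 -> 12
PUSH 6  -> 12 6
GT      -> 1
LOAD 1  -> 1 -12
MOD     -> 1
LOAD 1  -> 1 -12
PUSH 7  -> 1 -12 7
ROT     -> -12 7 1
OVER    -> -12 7 1 7
SWAP    -> -12 7 7 1
NEG     -> -12 7 7 -1
STORE 2 -> -12 7 7
OVER    -> -12 7 7 7
SWAP    -> -12 7 7 7
PUSH 12 -> -12 7 7 7 12
ROT     -> -12 7 7 12 7
DUP     -> -12 7 7 12 7 7
GT      -> -12 7 7 12 0
ADD     -> -12 7 7 12
GT      -> -12 7 0
PUSH 0  -> -12 7 0 0
SWAP    -> -12 7 0 0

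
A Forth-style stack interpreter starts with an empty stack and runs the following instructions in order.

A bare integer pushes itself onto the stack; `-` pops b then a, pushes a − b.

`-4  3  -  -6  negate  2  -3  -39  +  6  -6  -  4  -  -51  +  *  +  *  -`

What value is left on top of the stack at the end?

-10855

-4      -4
3       -4 3
-       -7
-6      -7 -6
negate  -7 6
2       -7 6 2
-3      -7 6 2 -3
-39     -7 6 2 -3 -39
+       -7 6 2 -42
6       -7 6 2 -42 6
-6      -7 6 2 -42 6 -6
-       -7 6 2 -42 12
4       -7 6 2 -42 12 4
-       -7 6 2 -42 8
-51     -7 6 2 -42 8 -51
+       -7 6 2 -42 -43
*       -7 6 2 1806
+       -7 6 1808
*       -7 10848
-       -10855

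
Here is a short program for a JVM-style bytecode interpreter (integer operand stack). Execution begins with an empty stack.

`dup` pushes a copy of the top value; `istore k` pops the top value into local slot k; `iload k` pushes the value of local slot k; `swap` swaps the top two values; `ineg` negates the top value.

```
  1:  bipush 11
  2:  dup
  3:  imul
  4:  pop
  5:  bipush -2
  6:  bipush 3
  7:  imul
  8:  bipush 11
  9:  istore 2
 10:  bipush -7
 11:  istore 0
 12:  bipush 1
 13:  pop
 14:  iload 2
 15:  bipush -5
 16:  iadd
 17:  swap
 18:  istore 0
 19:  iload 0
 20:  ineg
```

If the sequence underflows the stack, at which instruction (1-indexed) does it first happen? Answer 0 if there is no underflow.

bipush 11 → [11]
dup       → [11, 11]
imul      → [121]
pop       → []
bipush -2 → [-2]
bipush 3  → [-2, 3]
imul      → [-6]
bipush 11 → [-6, 11]
istore 2  → [-6]
bipush -7 → [-6, -7]
istore 0  → [-6]
bipush 1  → [-6, 1]
pop       → [-6]
iload 2   → [-6, 11]
bipush -5 → [-6, 11, -5]
iadd      → [-6, 6]
swap      → [6, -6]
istore 0  → [6]
iload 0   → [6, -6]
ineg      → [6, 6]

0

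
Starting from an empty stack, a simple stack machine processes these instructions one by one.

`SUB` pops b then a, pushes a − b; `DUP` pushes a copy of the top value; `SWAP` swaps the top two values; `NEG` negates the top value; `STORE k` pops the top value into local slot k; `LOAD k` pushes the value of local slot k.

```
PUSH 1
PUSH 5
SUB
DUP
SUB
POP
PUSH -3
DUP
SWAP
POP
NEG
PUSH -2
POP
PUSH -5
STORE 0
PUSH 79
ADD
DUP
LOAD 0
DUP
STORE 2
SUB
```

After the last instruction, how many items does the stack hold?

2

PUSH 1  -> [1]
PUSH 5  -> [1, 5]
SUB     -> [-4]
DUP     -> [-4, -4]
SUB     -> [0]
POP     -> []
PUSH -3 -> [-3]
DUP     -> [-3, -3]
SWAP    -> [-3, -3]
POP     -> [-3]
NEG     -> [3]
PUSH -2 -> [3, -2]
POP     -> [3]
PUSH -5 -> [3, -5]
STORE 0 -> [3]
PUSH 79 -> [3, 79]
ADD     -> [82]
DUP     -> [82, 82]
LOAD 0  -> [82, 82, -5]
DUP     -> [82, 82, -5, -5]
STORE 2 -> [82, 82, -5]
SUB     -> [82, 87]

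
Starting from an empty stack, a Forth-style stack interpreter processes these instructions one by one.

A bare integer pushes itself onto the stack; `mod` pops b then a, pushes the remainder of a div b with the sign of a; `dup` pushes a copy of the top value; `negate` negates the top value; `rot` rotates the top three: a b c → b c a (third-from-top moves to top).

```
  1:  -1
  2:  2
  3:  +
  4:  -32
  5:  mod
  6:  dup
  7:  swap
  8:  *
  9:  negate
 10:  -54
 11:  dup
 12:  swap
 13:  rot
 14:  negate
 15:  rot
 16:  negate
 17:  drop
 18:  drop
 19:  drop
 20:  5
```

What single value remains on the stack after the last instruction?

5

-1      -1
2       -1 2
+       1
-32     1 -32
mod     1
dup     1 1
swap    1 1
*       1
negate  -1
-54     -1 -54
dup     -1 -54 -54
swap    -1 -54 -54
rot     -54 -54 -1
negate  -54 -54 1
rot     -54 1 -54
negate  -54 1 54
drop    -54 1
drop    -54
drop    (empty)
5       5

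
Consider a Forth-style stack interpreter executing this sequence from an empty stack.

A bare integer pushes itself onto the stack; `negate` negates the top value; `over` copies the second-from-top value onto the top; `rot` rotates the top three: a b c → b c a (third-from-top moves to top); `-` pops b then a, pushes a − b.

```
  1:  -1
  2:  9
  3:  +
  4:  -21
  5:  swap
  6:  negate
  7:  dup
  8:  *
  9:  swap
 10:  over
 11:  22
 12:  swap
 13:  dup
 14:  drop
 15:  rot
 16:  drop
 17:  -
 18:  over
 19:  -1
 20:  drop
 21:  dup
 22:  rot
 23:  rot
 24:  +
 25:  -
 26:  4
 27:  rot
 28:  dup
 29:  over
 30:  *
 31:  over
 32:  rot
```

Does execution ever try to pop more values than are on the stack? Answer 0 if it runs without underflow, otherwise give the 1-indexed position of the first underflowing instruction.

-1     → [-1]
9      → [-1, 9]
+      → [8]
-21    → [8, -21]
swap   → [-21, 8]
negate → [-21, -8]
dup    → [-21, -8, -8]
*      → [-21, 64]
swap   → [64, -21]
over   → [64, -21, 64]
22     → [64, -21, 64, 22]
swap   → [64, -21, 22, 64]
dup    → [64, -21, 22, 64, 64]
drop   → [64, -21, 22, 64]
rot    → [64, 22, 64, -21]
drop   → [64, 22, 64]
-      → [64, -42]
over   → [64, -42, 64]
-1     → [64, -42, 64, -1]
drop   → [64, -42, 64]
dup    → [64, -42, 64, 64]
rot    → [64, 64, 64, -42]
rot    → [64, 64, -42, 64]
+      → [64, 64, 22]
-      → [64, 42]
4      → [64, 42, 4]
rot    → [42, 4, 64]
dup    → [42, 4, 64, 64]
over   → [42, 4, 64, 64, 64]
*      → [42, 4, 64, 4096]
over   → [42, 4, 64, 4096, 64]
rot    → [42, 4, 4096, 64, 64]

0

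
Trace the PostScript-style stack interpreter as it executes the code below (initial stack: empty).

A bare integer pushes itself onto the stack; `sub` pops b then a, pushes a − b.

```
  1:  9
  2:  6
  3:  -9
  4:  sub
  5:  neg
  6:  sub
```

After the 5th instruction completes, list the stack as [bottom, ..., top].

9   -> 9
6   -> 9 6
-9  -> 9 6 -9
sub -> 9 15
neg -> 9 -15

[9, -15]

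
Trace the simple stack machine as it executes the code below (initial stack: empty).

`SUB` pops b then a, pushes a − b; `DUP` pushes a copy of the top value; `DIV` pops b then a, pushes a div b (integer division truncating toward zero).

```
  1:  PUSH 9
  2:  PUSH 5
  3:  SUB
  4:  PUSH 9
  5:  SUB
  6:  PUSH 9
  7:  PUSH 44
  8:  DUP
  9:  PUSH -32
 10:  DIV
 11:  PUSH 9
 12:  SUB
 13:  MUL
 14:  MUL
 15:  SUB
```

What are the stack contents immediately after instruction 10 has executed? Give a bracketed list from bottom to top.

[-5, 9, 44, -1]

PUSH 9   → [9]
PUSH 5   → [9, 5]
SUB      → [4]
PUSH 9   → [4, 9]
SUB      → [-5]
PUSH 9   → [-5, 9]
PUSH 44  → [-5, 9, 44]
DUP      → [-5, 9, 44, 44]
PUSH -32 → [-5, 9, 44, 44, -32]
DIV      → [-5, 9, 44, -1]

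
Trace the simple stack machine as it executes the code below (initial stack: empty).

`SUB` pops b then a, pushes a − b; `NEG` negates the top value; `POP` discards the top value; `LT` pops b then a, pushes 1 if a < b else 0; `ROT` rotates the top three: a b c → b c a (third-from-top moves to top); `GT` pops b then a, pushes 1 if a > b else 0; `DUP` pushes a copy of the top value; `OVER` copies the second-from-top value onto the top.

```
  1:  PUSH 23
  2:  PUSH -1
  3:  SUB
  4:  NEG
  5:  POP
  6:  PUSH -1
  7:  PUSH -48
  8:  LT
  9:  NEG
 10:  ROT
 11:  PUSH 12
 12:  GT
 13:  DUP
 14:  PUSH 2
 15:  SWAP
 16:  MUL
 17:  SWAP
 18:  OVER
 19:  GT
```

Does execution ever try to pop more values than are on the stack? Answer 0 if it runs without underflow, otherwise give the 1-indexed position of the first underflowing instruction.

10

PUSH 23  → 23
PUSH -1  → 23 -1
SUB      → 24
NEG      → -24
POP      → (empty)
PUSH -1  → -1
PUSH -48 → -1 -48
LT       → 0
NEG      → 0
ROT  — needs 3 operands, stack has 1 → underflow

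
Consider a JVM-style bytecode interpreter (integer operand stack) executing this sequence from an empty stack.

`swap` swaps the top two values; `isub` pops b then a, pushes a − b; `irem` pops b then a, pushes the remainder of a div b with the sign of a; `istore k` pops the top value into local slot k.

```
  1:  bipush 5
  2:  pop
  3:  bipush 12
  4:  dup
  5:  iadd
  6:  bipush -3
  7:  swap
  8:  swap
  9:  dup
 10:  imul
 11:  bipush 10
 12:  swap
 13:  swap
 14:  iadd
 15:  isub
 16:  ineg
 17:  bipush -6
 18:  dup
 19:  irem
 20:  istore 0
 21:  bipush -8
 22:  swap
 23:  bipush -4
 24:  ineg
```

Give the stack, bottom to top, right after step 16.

[-5]

bipush 5  → [5]
pop       → []
bipush 12 → [12]
dup       → [12, 12]
iadd      → [24]
bipush -3 → [24, -3]
swap      → [-3, 24]
swap      → [24, -3]
dup       → [24, -3, -3]
imul      → [24, 9]
bipush 10 → [24, 9, 10]
swap      → [24, 10, 9]
swap      → [24, 9, 10]
iadd      → [24, 19]
isub      → [5]
ineg      → [-5]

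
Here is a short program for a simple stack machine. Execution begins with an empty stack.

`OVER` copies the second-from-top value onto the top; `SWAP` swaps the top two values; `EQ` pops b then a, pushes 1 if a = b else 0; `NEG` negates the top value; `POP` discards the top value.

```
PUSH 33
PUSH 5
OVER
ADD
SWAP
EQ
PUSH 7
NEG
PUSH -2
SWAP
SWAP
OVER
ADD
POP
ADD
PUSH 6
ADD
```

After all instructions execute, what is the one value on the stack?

PUSH 33 -> 33
PUSH 5  -> 33 5
OVER    -> 33 5 33
ADD     -> 33 38
SWAP    -> 38 33
EQ      -> 0
PUSH 7  -> 0 7
NEG     -> 0 -7
PUSH -2 -> 0 -7 -2
SWAP    -> 0 -2 -7
SWAP    -> 0 -7 -2
OVER    -> 0 -7 -2 -7
ADD     -> 0 -7 -9
POP     -> 0 -7
ADD     -> -7
PUSH 6  -> -7 6
ADD     -> -1

-1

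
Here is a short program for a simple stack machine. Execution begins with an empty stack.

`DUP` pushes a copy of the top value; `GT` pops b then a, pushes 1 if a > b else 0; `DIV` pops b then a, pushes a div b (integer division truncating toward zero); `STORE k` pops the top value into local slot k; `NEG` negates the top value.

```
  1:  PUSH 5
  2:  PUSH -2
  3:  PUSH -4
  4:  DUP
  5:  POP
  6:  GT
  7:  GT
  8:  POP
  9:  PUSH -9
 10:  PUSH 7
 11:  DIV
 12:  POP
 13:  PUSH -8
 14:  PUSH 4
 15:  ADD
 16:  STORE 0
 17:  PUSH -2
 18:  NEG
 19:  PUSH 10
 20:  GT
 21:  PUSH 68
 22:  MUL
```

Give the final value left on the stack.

0

PUSH 5  -> [5]
PUSH -2 -> [5, -2]
PUSH -4 -> [5, -2, -4]
DUP     -> [5, -2, -4, -4]
POP     -> [5, -2, -4]
GT      -> [5, 1]
GT      -> [1]
POP     -> []
PUSH -9 -> [-9]
PUSH 7  -> [-9, 7]
DIV     -> [-1]
POP     -> []
PUSH -8 -> [-8]
PUSH 4  -> [-8, 4]
ADD     -> [-4]
STORE 0 -> []
PUSH -2 -> [-2]
NEG     -> [2]
PUSH 10 -> [2, 10]
GT      -> [0]
PUSH 68 -> [0, 68]
MUL     -> [0]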